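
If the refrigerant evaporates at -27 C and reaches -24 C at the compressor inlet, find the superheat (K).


Superheat = T_suction - T_evap
Superheat = -24 - (-27)
Superheat = 3 K

3


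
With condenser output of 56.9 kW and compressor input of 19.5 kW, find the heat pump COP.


COP_hp = Q_cond / W
COP_hp = 56.9 / 19.5
COP_hp = 2.918

2.918


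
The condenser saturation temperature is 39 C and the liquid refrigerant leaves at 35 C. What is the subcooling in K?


Subcooling = T_cond - T_liquid
Subcooling = 39 - 35
Subcooling = 4 K

4


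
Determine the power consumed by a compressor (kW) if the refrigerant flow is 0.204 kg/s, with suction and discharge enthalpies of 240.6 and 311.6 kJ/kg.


dh = 311.6 - 240.6 = 71.0 kJ/kg
W = m_dot * dh = 0.204 * 71.0 = 14.48 kW

14.48


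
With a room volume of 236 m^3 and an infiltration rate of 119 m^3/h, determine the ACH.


ACH = flow / volume
ACH = 119 / 236
ACH = 0.504

0.504


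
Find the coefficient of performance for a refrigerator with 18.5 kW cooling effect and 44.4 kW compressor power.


COP = Q_evap / W
COP = 18.5 / 44.4
COP = 0.417

0.417


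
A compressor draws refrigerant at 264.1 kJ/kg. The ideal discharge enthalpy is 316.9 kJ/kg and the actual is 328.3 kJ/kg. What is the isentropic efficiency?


dh_ideal = 316.9 - 264.1 = 52.8 kJ/kg
dh_actual = 328.3 - 264.1 = 64.2 kJ/kg
eta_s = dh_ideal / dh_actual = 52.8 / 64.2
eta_s = 0.8224

0.8224


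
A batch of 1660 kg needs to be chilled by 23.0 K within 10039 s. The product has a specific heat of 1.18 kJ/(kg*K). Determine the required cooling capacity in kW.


Q = m * cp * dT / t
Q = 1660 * 1.18 * 23.0 / 10039
Q = 4.488 kW

4.488


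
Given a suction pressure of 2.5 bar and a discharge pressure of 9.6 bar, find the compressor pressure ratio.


PR = P_high / P_low
PR = 9.6 / 2.5
PR = 3.84

3.84


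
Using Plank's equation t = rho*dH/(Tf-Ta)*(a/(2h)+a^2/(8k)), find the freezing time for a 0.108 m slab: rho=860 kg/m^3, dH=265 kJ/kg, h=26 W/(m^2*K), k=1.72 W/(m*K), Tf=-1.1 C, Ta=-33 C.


dT = -1.1 - (-33) = 31.9 K
term1 = a/(2h) = 0.108/(2*26) = 0.002076923077
term2 = a^2/(8k) = 0.108^2/(8*1.72) = 0.0008476744186
t = rho*dH*1000/dT * (term1 + term2)
t = 860*265*1000/31.9 * (0.002076923077 + 0.0008476744186)
t = 20894 s

20894


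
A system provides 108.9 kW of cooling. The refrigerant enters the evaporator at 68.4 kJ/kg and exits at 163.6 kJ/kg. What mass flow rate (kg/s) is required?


dh = 163.6 - 68.4 = 95.2 kJ/kg
m_dot = Q / dh = 108.9 / 95.2 = 1.1439 kg/s

1.1439


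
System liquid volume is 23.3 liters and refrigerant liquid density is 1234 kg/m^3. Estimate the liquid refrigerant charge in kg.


Charge = V * rho / 1000
Charge = 23.3 * 1234 / 1000
Charge = 28.75 kg

28.75


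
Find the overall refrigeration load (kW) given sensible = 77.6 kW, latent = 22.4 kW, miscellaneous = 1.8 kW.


Q_total = Q_s + Q_l + Q_misc
Q_total = 77.6 + 22.4 + 1.8
Q_total = 101.8 kW

101.8


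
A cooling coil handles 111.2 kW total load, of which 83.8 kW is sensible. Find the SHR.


SHR = Q_sensible / Q_total
SHR = 83.8 / 111.2
SHR = 0.754

0.754


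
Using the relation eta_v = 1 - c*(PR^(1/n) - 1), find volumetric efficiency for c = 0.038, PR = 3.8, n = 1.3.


PR^(1/n) = 3.8^(1/1.3) = 2.79246271
eta_v = 1 - 0.038 * (2.79246271 - 1)
eta_v = 0.9319

0.9319


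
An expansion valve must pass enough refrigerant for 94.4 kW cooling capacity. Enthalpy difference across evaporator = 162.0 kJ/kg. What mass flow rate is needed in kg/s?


m_dot = Q / dh
m_dot = 94.4 / 162.0
m_dot = 0.5827 kg/s

0.5827


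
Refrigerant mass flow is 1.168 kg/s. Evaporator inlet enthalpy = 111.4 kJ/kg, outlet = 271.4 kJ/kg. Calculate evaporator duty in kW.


dh = 271.4 - 111.4 = 160.0 kJ/kg
Q_evap = m_dot * dh = 1.168 * 160.0
Q_evap = 186.88 kW

186.88


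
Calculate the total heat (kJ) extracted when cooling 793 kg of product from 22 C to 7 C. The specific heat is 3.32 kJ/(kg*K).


dT = 22 - (7) = 15 K
Q = m * cp * dT = 793 * 3.32 * 15
Q = 39491 kJ

39491


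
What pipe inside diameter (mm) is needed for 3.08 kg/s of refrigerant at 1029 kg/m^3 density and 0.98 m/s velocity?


A = m_dot / (rho * v) = 3.08 / (1029 * 0.98) = 0.003054282938 m^2
d = sqrt(4*A/pi) * 1000
d = 62.4 mm

62.4


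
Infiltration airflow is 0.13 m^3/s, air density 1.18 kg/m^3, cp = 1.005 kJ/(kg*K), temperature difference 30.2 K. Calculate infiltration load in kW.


Q = V_dot * rho * cp * dT
Q = 0.13 * 1.18 * 1.005 * 30.2
Q = 4.656 kW

4.656


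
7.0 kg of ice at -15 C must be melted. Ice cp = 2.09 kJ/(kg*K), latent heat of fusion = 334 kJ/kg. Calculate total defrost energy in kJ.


Sensible heat = cp * dT = 2.09 * 15 = 31.35 kJ/kg
Total per kg = 31.35 + 334 = 365.35 kJ/kg
Q = m * total = 7.0 * 365.35
Q = 2557.5 kJ

2557.5


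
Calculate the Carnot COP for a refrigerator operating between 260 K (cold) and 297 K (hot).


dT = 297 - 260 = 37 K
COP_carnot = T_cold / dT = 260 / 37
COP_carnot = 7.027

7.027


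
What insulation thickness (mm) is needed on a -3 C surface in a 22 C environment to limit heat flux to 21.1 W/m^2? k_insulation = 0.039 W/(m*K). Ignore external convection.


dT = 22 - (-3) = 25 K
thickness = k * dT / q_max * 1000
thickness = 0.039 * 25 / 21.1 * 1000
thickness = 46.2 mm

46.2


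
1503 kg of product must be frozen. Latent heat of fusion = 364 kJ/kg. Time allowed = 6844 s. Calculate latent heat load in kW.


Q_lat = m * h_fg / t
Q_lat = 1503 * 364 / 6844
Q_lat = 79.94 kW

79.94


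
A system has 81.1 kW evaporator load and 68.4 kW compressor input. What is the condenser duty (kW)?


Q_cond = Q_evap + W
Q_cond = 81.1 + 68.4
Q_cond = 149.5 kW

149.5


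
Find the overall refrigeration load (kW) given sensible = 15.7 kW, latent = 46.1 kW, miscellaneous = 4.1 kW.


Q_total = Q_s + Q_l + Q_misc
Q_total = 15.7 + 46.1 + 4.1
Q_total = 65.9 kW

65.9


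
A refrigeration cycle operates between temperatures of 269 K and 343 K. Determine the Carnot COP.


dT = 343 - 269 = 74 K
COP_carnot = T_cold / dT = 269 / 74
COP_carnot = 3.635

3.635


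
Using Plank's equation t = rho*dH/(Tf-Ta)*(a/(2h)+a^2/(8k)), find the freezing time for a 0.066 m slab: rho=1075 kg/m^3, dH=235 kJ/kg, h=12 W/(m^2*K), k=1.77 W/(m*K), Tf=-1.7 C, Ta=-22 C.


dT = -1.7 - (-22) = 20.3 K
term1 = a/(2h) = 0.066/(2*12) = 0.00275
term2 = a^2/(8k) = 0.066^2/(8*1.77) = 0.0003076271186
t = rho*dH*1000/dT * (term1 + term2)
t = 1075*235*1000/20.3 * (0.00275 + 0.0003076271186)
t = 38051 s

38051


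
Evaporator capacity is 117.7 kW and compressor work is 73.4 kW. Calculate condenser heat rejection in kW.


Q_cond = Q_evap + W
Q_cond = 117.7 + 73.4
Q_cond = 191.1 kW

191.1


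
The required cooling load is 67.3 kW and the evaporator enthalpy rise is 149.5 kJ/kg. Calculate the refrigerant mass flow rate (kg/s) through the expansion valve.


m_dot = Q / dh
m_dot = 67.3 / 149.5
m_dot = 0.4502 kg/s

0.4502


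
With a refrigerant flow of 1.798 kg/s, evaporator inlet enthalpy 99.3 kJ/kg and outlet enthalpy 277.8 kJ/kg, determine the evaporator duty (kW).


dh = 277.8 - 99.3 = 178.5 kJ/kg
Q_evap = m_dot * dh = 1.798 * 178.5
Q_evap = 320.94 kW

320.94


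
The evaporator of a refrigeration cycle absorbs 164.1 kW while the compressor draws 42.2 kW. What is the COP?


COP = Q_evap / W
COP = 164.1 / 42.2
COP = 3.889

3.889


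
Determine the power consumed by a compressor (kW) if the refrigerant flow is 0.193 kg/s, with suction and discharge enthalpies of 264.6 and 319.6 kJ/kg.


dh = 319.6 - 264.6 = 55.0 kJ/kg
W = m_dot * dh = 0.193 * 55.0 = 10.62 kW

10.62


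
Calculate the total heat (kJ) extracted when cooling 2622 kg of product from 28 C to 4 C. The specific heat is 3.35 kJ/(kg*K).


dT = 28 - (4) = 24 K
Q = m * cp * dT = 2622 * 3.35 * 24
Q = 210809 kJ

210809


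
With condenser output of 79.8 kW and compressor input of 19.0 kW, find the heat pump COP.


COP_hp = Q_cond / W
COP_hp = 79.8 / 19.0
COP_hp = 4.2

4.2


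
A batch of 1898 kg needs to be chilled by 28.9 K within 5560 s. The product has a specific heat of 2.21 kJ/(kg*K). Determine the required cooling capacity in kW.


Q = m * cp * dT / t
Q = 1898 * 2.21 * 28.9 / 5560
Q = 21.803 kW

21.803


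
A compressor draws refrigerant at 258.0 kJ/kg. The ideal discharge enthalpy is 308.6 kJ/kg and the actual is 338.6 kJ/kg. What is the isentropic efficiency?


dh_ideal = 308.6 - 258.0 = 50.6 kJ/kg
dh_actual = 338.6 - 258.0 = 80.6 kJ/kg
eta_s = dh_ideal / dh_actual = 50.6 / 80.6
eta_s = 0.6278

0.6278


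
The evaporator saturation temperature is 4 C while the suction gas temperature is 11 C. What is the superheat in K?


Superheat = T_suction - T_evap
Superheat = 11 - (4)
Superheat = 7 K

7


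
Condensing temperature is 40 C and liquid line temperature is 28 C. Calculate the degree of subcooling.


Subcooling = T_cond - T_liquid
Subcooling = 40 - 28
Subcooling = 12 K

12


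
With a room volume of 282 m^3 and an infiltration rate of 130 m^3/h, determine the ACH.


ACH = flow / volume
ACH = 130 / 282
ACH = 0.461

0.461


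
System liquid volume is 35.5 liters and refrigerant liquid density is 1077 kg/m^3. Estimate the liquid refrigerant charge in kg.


Charge = V * rho / 1000
Charge = 35.5 * 1077 / 1000
Charge = 38.23 kg

38.23


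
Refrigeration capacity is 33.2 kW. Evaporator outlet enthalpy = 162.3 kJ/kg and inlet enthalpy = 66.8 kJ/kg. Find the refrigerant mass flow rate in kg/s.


dh = 162.3 - 66.8 = 95.5 kJ/kg
m_dot = Q / dh = 33.2 / 95.5 = 0.3476 kg/s

0.3476


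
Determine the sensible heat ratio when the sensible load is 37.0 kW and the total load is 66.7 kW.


SHR = Q_sensible / Q_total
SHR = 37.0 / 66.7
SHR = 0.555

0.555


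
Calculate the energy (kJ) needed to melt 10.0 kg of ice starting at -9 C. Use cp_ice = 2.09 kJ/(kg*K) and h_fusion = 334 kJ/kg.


Sensible heat = cp * dT = 2.09 * 9 = 18.81 kJ/kg
Total per kg = 18.81 + 334 = 352.81 kJ/kg
Q = m * total = 10.0 * 352.81
Q = 3528.1 kJ

3528.1


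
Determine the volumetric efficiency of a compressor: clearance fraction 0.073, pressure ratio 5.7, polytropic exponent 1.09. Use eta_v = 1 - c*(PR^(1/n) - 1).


PR^(1/n) = 5.7^(1/1.09) = 4.93700049
eta_v = 1 - 0.073 * (4.93700049 - 1)
eta_v = 0.7126

0.7126


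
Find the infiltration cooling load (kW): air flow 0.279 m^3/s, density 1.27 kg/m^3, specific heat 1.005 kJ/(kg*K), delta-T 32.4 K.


Q = V_dot * rho * cp * dT
Q = 0.279 * 1.27 * 1.005 * 32.4
Q = 11.538 kW

11.538


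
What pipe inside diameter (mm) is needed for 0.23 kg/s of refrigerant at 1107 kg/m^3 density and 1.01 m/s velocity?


A = m_dot / (rho * v) = 0.23 / (1107 * 1.01) = 0.0002057116281 m^2
d = sqrt(4*A/pi) * 1000
d = 16.2 mm

16.2


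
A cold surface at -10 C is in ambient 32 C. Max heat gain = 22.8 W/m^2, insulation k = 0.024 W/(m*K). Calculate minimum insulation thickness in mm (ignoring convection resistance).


dT = 32 - (-10) = 42 K
thickness = k * dT / q_max * 1000
thickness = 0.024 * 42 / 22.8 * 1000
thickness = 44.2 mm

44.2


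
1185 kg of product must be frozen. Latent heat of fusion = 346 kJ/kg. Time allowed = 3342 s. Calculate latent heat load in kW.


Q_lat = m * h_fg / t
Q_lat = 1185 * 346 / 3342
Q_lat = 122.68 kW

122.68


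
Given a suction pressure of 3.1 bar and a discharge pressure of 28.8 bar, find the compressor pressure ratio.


PR = P_high / P_low
PR = 28.8 / 3.1
PR = 9.29

9.29


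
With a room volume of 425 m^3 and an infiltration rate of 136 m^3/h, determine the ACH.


ACH = flow / volume
ACH = 136 / 425
ACH = 0.32

0.32


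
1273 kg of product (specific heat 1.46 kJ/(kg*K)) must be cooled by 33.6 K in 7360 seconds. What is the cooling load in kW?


Q = m * cp * dT / t
Q = 1273 * 1.46 * 33.6 / 7360
Q = 8.485 kW

8.485


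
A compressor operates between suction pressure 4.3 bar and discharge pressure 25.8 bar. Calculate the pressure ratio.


PR = P_high / P_low
PR = 25.8 / 4.3
PR = 6.0

6.0


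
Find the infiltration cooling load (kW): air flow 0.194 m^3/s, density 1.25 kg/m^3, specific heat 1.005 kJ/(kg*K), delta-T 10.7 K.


Q = V_dot * rho * cp * dT
Q = 0.194 * 1.25 * 1.005 * 10.7
Q = 2.608 kW

2.608


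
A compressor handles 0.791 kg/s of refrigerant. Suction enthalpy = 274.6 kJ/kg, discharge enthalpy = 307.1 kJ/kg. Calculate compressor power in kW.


dh = 307.1 - 274.6 = 32.5 kJ/kg
W = m_dot * dh = 0.791 * 32.5 = 25.71 kW

25.71


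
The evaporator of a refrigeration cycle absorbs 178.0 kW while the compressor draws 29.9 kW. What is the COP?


COP = Q_evap / W
COP = 178.0 / 29.9
COP = 5.953

5.953


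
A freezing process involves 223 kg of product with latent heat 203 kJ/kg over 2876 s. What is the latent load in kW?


Q_lat = m * h_fg / t
Q_lat = 223 * 203 / 2876
Q_lat = 15.74 kW

15.74


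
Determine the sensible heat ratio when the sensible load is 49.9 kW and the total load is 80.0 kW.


SHR = Q_sensible / Q_total
SHR = 49.9 / 80.0
SHR = 0.624

0.624


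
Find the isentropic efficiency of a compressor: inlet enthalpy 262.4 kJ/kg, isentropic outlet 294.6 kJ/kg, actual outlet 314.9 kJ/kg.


dh_ideal = 294.6 - 262.4 = 32.2 kJ/kg
dh_actual = 314.9 - 262.4 = 52.5 kJ/kg
eta_s = dh_ideal / dh_actual = 32.2 / 52.5
eta_s = 0.6133

0.6133


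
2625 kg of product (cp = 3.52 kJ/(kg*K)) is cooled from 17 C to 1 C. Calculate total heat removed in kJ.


dT = 17 - (1) = 16 K
Q = m * cp * dT = 2625 * 3.52 * 16
Q = 147840 kJ

147840


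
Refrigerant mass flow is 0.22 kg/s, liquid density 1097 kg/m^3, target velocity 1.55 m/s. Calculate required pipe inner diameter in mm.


A = m_dot / (rho * v) = 0.22 / (1097 * 1.55) = 0.0001293851266 m^2
d = sqrt(4*A/pi) * 1000
d = 12.8 mm

12.8


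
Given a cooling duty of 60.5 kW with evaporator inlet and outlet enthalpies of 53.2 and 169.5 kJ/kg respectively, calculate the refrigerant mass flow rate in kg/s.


dh = 169.5 - 53.2 = 116.3 kJ/kg
m_dot = Q / dh = 60.5 / 116.3 = 0.5202 kg/s

0.5202


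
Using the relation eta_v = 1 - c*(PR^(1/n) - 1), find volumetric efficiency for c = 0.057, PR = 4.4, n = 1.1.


PR^(1/n) = 4.4^(1/1.1) = 3.84553686
eta_v = 1 - 0.057 * (3.84553686 - 1)
eta_v = 0.8378

0.8378


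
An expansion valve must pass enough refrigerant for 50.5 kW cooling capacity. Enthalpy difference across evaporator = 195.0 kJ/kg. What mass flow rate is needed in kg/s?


m_dot = Q / dh
m_dot = 50.5 / 195.0
m_dot = 0.259 kg/s

0.259


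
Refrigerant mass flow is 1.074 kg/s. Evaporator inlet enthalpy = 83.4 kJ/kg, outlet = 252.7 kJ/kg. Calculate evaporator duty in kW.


dh = 252.7 - 83.4 = 169.3 kJ/kg
Q_evap = m_dot * dh = 1.074 * 169.3
Q_evap = 181.83 kW

181.83


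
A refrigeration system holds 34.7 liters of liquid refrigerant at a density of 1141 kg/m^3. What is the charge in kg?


Charge = V * rho / 1000
Charge = 34.7 * 1141 / 1000
Charge = 39.59 kg

39.59


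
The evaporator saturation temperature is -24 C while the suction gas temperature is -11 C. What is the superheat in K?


Superheat = T_suction - T_evap
Superheat = -11 - (-24)
Superheat = 13 K

13


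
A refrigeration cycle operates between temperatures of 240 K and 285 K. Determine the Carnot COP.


dT = 285 - 240 = 45 K
COP_carnot = T_cold / dT = 240 / 45
COP_carnot = 5.333

5.333


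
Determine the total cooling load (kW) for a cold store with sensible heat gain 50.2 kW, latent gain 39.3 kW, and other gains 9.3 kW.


Q_total = Q_s + Q_l + Q_misc
Q_total = 50.2 + 39.3 + 9.3
Q_total = 98.8 kW

98.8


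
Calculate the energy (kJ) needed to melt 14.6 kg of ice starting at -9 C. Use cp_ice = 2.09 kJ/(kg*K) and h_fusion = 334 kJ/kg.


Sensible heat = cp * dT = 2.09 * 9 = 18.81 kJ/kg
Total per kg = 18.81 + 334 = 352.81 kJ/kg
Q = m * total = 14.6 * 352.81
Q = 5151.0 kJ

5151.0


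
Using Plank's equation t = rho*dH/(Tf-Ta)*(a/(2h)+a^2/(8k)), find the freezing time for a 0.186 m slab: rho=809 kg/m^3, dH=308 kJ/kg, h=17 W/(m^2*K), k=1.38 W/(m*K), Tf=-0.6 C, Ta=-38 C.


dT = -0.6 - (-38) = 37.4 K
term1 = a/(2h) = 0.186/(2*17) = 0.005470588235
term2 = a^2/(8k) = 0.186^2/(8*1.38) = 0.003133695652
t = rho*dH*1000/dT * (term1 + term2)
t = 809*308*1000/37.4 * (0.005470588235 + 0.003133695652)
t = 57325 s

57325


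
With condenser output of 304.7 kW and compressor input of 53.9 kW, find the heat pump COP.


COP_hp = Q_cond / W
COP_hp = 304.7 / 53.9
COP_hp = 5.653

5.653


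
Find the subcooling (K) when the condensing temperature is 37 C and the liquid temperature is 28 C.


Subcooling = T_cond - T_liquid
Subcooling = 37 - 28
Subcooling = 9 K

9


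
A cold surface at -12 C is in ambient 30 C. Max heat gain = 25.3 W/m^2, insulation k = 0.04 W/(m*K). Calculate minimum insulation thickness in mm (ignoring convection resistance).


dT = 30 - (-12) = 42 K
thickness = k * dT / q_max * 1000
thickness = 0.04 * 42 / 25.3 * 1000
thickness = 66.4 mm

66.4


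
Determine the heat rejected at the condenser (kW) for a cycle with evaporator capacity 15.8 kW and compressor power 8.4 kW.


Q_cond = Q_evap + W
Q_cond = 15.8 + 8.4
Q_cond = 24.2 kW

24.2


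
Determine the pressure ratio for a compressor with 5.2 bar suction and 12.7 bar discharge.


PR = P_high / P_low
PR = 12.7 / 5.2
PR = 2.442

2.442


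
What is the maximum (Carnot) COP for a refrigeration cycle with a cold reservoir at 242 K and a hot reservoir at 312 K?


dT = 312 - 242 = 70 K
COP_carnot = T_cold / dT = 242 / 70
COP_carnot = 3.457

3.457


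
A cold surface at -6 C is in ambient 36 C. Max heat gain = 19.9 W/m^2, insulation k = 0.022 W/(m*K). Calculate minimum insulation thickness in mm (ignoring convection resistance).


dT = 36 - (-6) = 42 K
thickness = k * dT / q_max * 1000
thickness = 0.022 * 42 / 19.9 * 1000
thickness = 46.4 mm

46.4


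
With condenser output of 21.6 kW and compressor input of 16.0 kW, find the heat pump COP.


COP_hp = Q_cond / W
COP_hp = 21.6 / 16.0
COP_hp = 1.35

1.35


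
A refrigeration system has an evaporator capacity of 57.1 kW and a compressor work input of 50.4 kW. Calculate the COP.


COP = Q_evap / W
COP = 57.1 / 50.4
COP = 1.133

1.133


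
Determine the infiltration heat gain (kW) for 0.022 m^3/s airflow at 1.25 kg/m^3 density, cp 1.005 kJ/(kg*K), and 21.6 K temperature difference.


Q = V_dot * rho * cp * dT
Q = 0.022 * 1.25 * 1.005 * 21.6
Q = 0.597 kW

0.597


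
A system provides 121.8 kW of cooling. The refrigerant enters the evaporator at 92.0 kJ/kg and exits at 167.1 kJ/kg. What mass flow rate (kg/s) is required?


dh = 167.1 - 92.0 = 75.1 kJ/kg
m_dot = Q / dh = 121.8 / 75.1 = 1.6218 kg/s

1.6218


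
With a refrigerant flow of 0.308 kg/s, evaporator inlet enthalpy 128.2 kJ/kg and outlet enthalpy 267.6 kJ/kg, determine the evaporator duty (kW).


dh = 267.6 - 128.2 = 139.4 kJ/kg
Q_evap = m_dot * dh = 0.308 * 139.4
Q_evap = 42.94 kW

42.94


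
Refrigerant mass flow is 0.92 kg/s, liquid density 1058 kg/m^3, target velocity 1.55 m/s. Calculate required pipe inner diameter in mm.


A = m_dot / (rho * v) = 0.92 / (1058 * 1.55) = 0.0005610098177 m^2
d = sqrt(4*A/pi) * 1000
d = 26.7 mm

26.7


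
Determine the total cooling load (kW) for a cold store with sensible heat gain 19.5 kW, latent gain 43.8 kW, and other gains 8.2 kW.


Q_total = Q_s + Q_l + Q_misc
Q_total = 19.5 + 43.8 + 8.2
Q_total = 71.5 kW

71.5


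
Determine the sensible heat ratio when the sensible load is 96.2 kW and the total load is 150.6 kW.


SHR = Q_sensible / Q_total
SHR = 96.2 / 150.6
SHR = 0.639

0.639


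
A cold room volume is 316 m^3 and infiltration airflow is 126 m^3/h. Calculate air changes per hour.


ACH = flow / volume
ACH = 126 / 316
ACH = 0.399

0.399


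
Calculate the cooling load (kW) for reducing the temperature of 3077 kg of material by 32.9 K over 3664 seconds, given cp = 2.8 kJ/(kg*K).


Q = m * cp * dT / t
Q = 3077 * 2.8 * 32.9 / 3664
Q = 77.362 kW

77.362


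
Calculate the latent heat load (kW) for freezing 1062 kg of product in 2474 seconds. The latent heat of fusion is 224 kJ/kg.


Q_lat = m * h_fg / t
Q_lat = 1062 * 224 / 2474
Q_lat = 96.16 kW

96.16


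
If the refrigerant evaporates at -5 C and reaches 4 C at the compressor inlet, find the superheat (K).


Superheat = T_suction - T_evap
Superheat = 4 - (-5)
Superheat = 9 K

9


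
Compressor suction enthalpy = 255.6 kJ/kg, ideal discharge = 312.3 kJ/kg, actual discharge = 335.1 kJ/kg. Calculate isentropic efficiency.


dh_ideal = 312.3 - 255.6 = 56.7 kJ/kg
dh_actual = 335.1 - 255.6 = 79.5 kJ/kg
eta_s = dh_ideal / dh_actual = 56.7 / 79.5
eta_s = 0.7132

0.7132


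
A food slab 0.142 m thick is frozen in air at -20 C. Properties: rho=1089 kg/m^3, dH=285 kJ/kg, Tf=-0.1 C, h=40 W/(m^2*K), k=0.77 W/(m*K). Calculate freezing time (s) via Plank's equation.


dT = -0.1 - (-20) = 19.9 K
term1 = a/(2h) = 0.142/(2*40) = 0.001775
term2 = a^2/(8k) = 0.142^2/(8*0.77) = 0.003273376623
t = rho*dH*1000/dT * (term1 + term2)
t = 1089*285*1000/19.9 * (0.001775 + 0.003273376623)
t = 78736 s

78736


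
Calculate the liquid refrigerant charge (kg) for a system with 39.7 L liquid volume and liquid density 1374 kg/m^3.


Charge = V * rho / 1000
Charge = 39.7 * 1374 / 1000
Charge = 54.55 kg

54.55


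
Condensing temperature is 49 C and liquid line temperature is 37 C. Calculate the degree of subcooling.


Subcooling = T_cond - T_liquid
Subcooling = 49 - 37
Subcooling = 12 K

12


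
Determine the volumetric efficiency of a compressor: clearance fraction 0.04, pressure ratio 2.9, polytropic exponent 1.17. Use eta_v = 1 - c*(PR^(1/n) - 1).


PR^(1/n) = 2.9^(1/1.17) = 2.48434533
eta_v = 1 - 0.04 * (2.48434533 - 1)
eta_v = 0.9406

0.9406


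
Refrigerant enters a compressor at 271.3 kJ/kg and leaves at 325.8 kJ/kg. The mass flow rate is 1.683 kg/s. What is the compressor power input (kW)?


dh = 325.8 - 271.3 = 54.5 kJ/kg
W = m_dot * dh = 1.683 * 54.5 = 91.72 kW

91.72


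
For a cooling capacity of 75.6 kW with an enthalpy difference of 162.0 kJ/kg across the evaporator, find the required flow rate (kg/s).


m_dot = Q / dh
m_dot = 75.6 / 162.0
m_dot = 0.4667 kg/s

0.4667


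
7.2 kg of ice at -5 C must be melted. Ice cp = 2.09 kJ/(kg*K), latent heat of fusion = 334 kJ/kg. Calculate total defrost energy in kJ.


Sensible heat = cp * dT = 2.09 * 5 = 10.45 kJ/kg
Total per kg = 10.45 + 334 = 344.45 kJ/kg
Q = m * total = 7.2 * 344.45
Q = 2480.0 kJ

2480.0


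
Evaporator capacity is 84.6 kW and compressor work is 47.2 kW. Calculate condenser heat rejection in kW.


Q_cond = Q_evap + W
Q_cond = 84.6 + 47.2
Q_cond = 131.8 kW

131.8


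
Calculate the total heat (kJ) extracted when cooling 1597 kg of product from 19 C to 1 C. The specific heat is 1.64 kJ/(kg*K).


dT = 19 - (1) = 18 K
Q = m * cp * dT = 1597 * 1.64 * 18
Q = 47143 kJ

47143


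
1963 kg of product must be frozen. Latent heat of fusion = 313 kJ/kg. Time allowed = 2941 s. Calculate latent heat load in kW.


Q_lat = m * h_fg / t
Q_lat = 1963 * 313 / 2941
Q_lat = 208.91 kW

208.91


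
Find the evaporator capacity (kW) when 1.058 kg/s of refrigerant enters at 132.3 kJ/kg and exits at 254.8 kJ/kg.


dh = 254.8 - 132.3 = 122.5 kJ/kg
Q_evap = m_dot * dh = 1.058 * 122.5
Q_evap = 129.61 kW

129.61


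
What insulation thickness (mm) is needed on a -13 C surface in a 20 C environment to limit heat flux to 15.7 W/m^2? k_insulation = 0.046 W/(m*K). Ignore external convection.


dT = 20 - (-13) = 33 K
thickness = k * dT / q_max * 1000
thickness = 0.046 * 33 / 15.7 * 1000
thickness = 96.7 mm

96.7


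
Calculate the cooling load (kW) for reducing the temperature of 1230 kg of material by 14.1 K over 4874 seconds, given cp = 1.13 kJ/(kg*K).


Q = m * cp * dT / t
Q = 1230 * 1.13 * 14.1 / 4874
Q = 4.021 kW

4.021


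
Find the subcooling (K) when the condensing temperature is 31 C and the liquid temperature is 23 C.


Subcooling = T_cond - T_liquid
Subcooling = 31 - 23
Subcooling = 8 K

8


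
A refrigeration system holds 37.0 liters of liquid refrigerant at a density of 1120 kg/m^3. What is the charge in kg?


Charge = V * rho / 1000
Charge = 37.0 * 1120 / 1000
Charge = 41.44 kg

41.44


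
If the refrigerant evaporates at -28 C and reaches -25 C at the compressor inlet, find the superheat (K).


Superheat = T_suction - T_evap
Superheat = -25 - (-28)
Superheat = 3 K

3


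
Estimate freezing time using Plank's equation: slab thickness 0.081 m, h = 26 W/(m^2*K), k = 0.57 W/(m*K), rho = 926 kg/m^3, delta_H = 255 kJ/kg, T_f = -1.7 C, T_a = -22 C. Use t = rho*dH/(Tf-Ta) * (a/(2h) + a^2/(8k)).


dT = -1.7 - (-22) = 20.3 K
term1 = a/(2h) = 0.081/(2*26) = 0.001557692308
term2 = a^2/(8k) = 0.081^2/(8*0.57) = 0.001438815789
t = rho*dH*1000/dT * (term1 + term2)
t = 926*255*1000/20.3 * (0.001557692308 + 0.001438815789)
t = 34855 s

34855


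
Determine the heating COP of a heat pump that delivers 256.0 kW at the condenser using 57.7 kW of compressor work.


COP_hp = Q_cond / W
COP_hp = 256.0 / 57.7
COP_hp = 4.437

4.437


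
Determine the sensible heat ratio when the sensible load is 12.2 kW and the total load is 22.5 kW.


SHR = Q_sensible / Q_total
SHR = 12.2 / 22.5
SHR = 0.542

0.542


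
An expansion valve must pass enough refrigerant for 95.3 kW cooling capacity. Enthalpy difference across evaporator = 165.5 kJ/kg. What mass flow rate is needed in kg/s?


m_dot = Q / dh
m_dot = 95.3 / 165.5
m_dot = 0.5758 kg/s

0.5758


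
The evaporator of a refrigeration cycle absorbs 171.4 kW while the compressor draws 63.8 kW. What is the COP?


COP = Q_evap / W
COP = 171.4 / 63.8
COP = 2.687

2.687


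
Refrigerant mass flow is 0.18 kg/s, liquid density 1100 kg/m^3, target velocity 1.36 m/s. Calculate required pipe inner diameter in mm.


A = m_dot / (rho * v) = 0.18 / (1100 * 1.36) = 0.0001203208556 m^2
d = sqrt(4*A/pi) * 1000
d = 12.4 mm

12.4


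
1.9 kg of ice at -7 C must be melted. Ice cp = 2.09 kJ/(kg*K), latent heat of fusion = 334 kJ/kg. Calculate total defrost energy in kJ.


Sensible heat = cp * dT = 2.09 * 7 = 14.63 kJ/kg
Total per kg = 14.63 + 334 = 348.63 kJ/kg
Q = m * total = 1.9 * 348.63
Q = 662.4 kJ

662.4


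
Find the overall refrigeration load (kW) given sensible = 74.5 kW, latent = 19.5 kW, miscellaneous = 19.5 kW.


Q_total = Q_s + Q_l + Q_misc
Q_total = 74.5 + 19.5 + 19.5
Q_total = 113.5 kW

113.5


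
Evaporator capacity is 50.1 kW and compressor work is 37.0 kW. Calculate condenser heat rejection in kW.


Q_cond = Q_evap + W
Q_cond = 50.1 + 37.0
Q_cond = 87.1 kW

87.1


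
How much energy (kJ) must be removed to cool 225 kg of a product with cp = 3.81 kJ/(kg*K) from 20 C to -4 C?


dT = 20 - (-4) = 24 K
Q = m * cp * dT = 225 * 3.81 * 24
Q = 20574 kJ

20574


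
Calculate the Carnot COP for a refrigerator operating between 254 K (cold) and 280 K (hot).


dT = 280 - 254 = 26 K
COP_carnot = T_cold / dT = 254 / 26
COP_carnot = 9.769

9.769


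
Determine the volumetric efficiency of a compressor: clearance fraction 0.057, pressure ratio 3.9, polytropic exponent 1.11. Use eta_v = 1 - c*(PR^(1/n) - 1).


PR^(1/n) = 3.9^(1/1.11) = 3.40792977
eta_v = 1 - 0.057 * (3.40792977 - 1)
eta_v = 0.8627

0.8627


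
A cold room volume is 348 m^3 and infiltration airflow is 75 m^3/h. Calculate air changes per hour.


ACH = flow / volume
ACH = 75 / 348
ACH = 0.216

0.216


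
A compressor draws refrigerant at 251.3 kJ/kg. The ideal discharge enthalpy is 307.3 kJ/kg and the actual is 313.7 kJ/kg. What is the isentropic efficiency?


dh_ideal = 307.3 - 251.3 = 56.0 kJ/kg
dh_actual = 313.7 - 251.3 = 62.4 kJ/kg
eta_s = dh_ideal / dh_actual = 56.0 / 62.4
eta_s = 0.8974

0.8974


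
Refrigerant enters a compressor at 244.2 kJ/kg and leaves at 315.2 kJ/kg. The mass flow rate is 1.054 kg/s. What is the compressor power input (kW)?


dh = 315.2 - 244.2 = 71.0 kJ/kg
W = m_dot * dh = 1.054 * 71.0 = 74.83 kW

74.83


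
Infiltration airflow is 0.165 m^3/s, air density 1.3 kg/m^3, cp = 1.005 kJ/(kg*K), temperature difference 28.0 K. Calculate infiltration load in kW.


Q = V_dot * rho * cp * dT
Q = 0.165 * 1.3 * 1.005 * 28.0
Q = 6.036 kW

6.036


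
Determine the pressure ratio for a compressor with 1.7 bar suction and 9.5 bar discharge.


PR = P_high / P_low
PR = 9.5 / 1.7
PR = 5.588

5.588


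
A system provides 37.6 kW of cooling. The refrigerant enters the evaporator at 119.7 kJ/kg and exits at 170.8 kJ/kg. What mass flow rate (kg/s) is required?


dh = 170.8 - 119.7 = 51.1 kJ/kg
m_dot = Q / dh = 37.6 / 51.1 = 0.7358 kg/s

0.7358


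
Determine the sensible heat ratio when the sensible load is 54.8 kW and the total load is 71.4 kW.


SHR = Q_sensible / Q_total
SHR = 54.8 / 71.4
SHR = 0.768

0.768


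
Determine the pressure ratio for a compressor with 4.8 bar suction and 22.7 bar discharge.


PR = P_high / P_low
PR = 22.7 / 4.8
PR = 4.729

4.729


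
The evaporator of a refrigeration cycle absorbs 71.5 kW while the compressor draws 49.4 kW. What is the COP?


COP = Q_evap / W
COP = 71.5 / 49.4
COP = 1.447

1.447


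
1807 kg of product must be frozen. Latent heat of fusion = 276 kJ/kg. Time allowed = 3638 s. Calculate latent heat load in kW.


Q_lat = m * h_fg / t
Q_lat = 1807 * 276 / 3638
Q_lat = 137.09 kW

137.09


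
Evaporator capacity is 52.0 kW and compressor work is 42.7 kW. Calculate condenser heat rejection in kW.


Q_cond = Q_evap + W
Q_cond = 52.0 + 42.7
Q_cond = 94.7 kW

94.7


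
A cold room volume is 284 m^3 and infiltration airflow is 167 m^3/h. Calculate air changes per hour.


ACH = flow / volume
ACH = 167 / 284
ACH = 0.588

0.588


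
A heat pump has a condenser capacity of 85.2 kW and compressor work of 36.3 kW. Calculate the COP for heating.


COP_hp = Q_cond / W
COP_hp = 85.2 / 36.3
COP_hp = 2.347

2.347


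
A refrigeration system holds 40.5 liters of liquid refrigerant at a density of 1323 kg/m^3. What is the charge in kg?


Charge = V * rho / 1000
Charge = 40.5 * 1323 / 1000
Charge = 53.58 kg

53.58


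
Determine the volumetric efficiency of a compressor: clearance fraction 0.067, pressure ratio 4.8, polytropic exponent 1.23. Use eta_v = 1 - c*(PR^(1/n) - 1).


PR^(1/n) = 4.8^(1/1.23) = 3.57976621
eta_v = 1 - 0.067 * (3.57976621 - 1)
eta_v = 0.8272

0.8272


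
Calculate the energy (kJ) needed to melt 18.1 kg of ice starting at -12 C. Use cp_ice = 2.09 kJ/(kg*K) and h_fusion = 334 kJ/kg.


Sensible heat = cp * dT = 2.09 * 12 = 25.08 kJ/kg
Total per kg = 25.08 + 334 = 359.08 kJ/kg
Q = m * total = 18.1 * 359.08
Q = 6499.3 kJ

6499.3


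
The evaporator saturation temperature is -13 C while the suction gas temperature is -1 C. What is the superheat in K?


Superheat = T_suction - T_evap
Superheat = -1 - (-13)
Superheat = 12 K

12


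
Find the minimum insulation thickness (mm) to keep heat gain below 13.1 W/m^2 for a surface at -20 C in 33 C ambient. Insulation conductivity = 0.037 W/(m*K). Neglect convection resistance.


dT = 33 - (-20) = 53 K
thickness = k * dT / q_max * 1000
thickness = 0.037 * 53 / 13.1 * 1000
thickness = 149.7 mm

149.7


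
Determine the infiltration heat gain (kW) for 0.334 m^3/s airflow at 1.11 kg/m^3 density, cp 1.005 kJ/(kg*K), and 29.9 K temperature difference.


Q = V_dot * rho * cp * dT
Q = 0.334 * 1.11 * 1.005 * 29.9
Q = 11.141 kW

11.141


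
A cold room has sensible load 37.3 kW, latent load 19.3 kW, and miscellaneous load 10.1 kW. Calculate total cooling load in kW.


Q_total = Q_s + Q_l + Q_misc
Q_total = 37.3 + 19.3 + 10.1
Q_total = 66.7 kW

66.7


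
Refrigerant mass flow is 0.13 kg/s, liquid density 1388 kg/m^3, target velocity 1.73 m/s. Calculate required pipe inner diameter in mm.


A = m_dot / (rho * v) = 0.13 / (1388 * 1.73) = 0.00005413869501 m^2
d = sqrt(4*A/pi) * 1000
d = 8.3 mm

8.3


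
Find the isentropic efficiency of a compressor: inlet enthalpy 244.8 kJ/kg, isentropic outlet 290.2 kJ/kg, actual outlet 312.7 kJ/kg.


dh_ideal = 290.2 - 244.8 = 45.4 kJ/kg
dh_actual = 312.7 - 244.8 = 67.9 kJ/kg
eta_s = dh_ideal / dh_actual = 45.4 / 67.9
eta_s = 0.6686

0.6686


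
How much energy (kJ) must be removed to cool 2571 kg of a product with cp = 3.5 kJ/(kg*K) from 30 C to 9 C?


dT = 30 - (9) = 21 K
Q = m * cp * dT = 2571 * 3.5 * 21
Q = 188969 kJ

188969


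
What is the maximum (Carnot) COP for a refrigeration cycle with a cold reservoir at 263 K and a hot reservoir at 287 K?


dT = 287 - 263 = 24 K
COP_carnot = T_cold / dT = 263 / 24
COP_carnot = 10.958

10.958


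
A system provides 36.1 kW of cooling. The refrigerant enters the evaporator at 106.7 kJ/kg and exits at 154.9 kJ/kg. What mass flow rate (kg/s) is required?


dh = 154.9 - 106.7 = 48.2 kJ/kg
m_dot = Q / dh = 36.1 / 48.2 = 0.749 kg/s

0.749


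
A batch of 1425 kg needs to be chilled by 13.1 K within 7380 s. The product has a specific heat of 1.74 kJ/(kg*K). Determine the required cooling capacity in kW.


Q = m * cp * dT / t
Q = 1425 * 1.74 * 13.1 / 7380
Q = 4.401 kW

4.401


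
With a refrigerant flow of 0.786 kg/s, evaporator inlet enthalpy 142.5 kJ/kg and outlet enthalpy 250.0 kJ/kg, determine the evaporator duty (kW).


dh = 250.0 - 142.5 = 107.5 kJ/kg
Q_evap = m_dot * dh = 0.786 * 107.5
Q_evap = 84.5 kW

84.5


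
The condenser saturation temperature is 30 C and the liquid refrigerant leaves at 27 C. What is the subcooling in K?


Subcooling = T_cond - T_liquid
Subcooling = 30 - 27
Subcooling = 3 K

3


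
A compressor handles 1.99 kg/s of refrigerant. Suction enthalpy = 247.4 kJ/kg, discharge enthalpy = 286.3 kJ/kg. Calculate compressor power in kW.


dh = 286.3 - 247.4 = 38.9 kJ/kg
W = m_dot * dh = 1.99 * 38.9 = 77.41 kW

77.41


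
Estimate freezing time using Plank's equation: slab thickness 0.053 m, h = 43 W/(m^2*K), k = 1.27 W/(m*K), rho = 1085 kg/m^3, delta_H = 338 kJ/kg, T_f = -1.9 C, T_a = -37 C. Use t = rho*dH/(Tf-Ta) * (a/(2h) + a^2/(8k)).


dT = -1.9 - (-37) = 35.1 K
term1 = a/(2h) = 0.053/(2*43) = 0.0006162790698
term2 = a^2/(8k) = 0.053^2/(8*1.27) = 0.000276476378
t = rho*dH*1000/dT * (term1 + term2)
t = 1085*338*1000/35.1 * (0.0006162790698 + 0.000276476378)
t = 9328 s

9328


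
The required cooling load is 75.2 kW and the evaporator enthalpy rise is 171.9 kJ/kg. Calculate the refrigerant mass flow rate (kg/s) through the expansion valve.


m_dot = Q / dh
m_dot = 75.2 / 171.9
m_dot = 0.4375 kg/s

0.4375


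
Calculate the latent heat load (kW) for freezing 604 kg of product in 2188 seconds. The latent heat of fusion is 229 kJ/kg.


Q_lat = m * h_fg / t
Q_lat = 604 * 229 / 2188
Q_lat = 63.22 kW

63.22


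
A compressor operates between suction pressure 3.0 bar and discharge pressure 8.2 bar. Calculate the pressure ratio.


PR = P_high / P_low
PR = 8.2 / 3.0
PR = 2.733

2.733


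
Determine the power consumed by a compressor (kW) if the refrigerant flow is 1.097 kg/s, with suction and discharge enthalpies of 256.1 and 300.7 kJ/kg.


dh = 300.7 - 256.1 = 44.6 kJ/kg
W = m_dot * dh = 1.097 * 44.6 = 48.93 kW

48.93


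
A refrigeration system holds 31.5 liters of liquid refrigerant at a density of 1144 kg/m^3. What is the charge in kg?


Charge = V * rho / 1000
Charge = 31.5 * 1144 / 1000
Charge = 36.04 kg

36.04


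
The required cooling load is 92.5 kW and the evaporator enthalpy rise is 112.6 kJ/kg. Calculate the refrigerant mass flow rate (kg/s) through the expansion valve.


m_dot = Q / dh
m_dot = 92.5 / 112.6
m_dot = 0.8215 kg/s

0.8215


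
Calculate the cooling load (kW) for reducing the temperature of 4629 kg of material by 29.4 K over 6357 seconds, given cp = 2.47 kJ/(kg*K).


Q = m * cp * dT / t
Q = 4629 * 2.47 * 29.4 / 6357
Q = 52.879 kW

52.879


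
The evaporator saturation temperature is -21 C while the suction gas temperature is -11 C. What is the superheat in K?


Superheat = T_suction - T_evap
Superheat = -11 - (-21)
Superheat = 10 K

10


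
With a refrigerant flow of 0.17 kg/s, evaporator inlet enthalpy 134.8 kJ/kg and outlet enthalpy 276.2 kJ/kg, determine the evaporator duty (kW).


dh = 276.2 - 134.8 = 141.4 kJ/kg
Q_evap = m_dot * dh = 0.17 * 141.4
Q_evap = 24.04 kW

24.04


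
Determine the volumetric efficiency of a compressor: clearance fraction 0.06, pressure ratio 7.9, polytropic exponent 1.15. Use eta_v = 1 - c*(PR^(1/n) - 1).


PR^(1/n) = 7.9^(1/1.15) = 6.0331663
eta_v = 1 - 0.06 * (6.0331663 - 1)
eta_v = 0.698

0.698


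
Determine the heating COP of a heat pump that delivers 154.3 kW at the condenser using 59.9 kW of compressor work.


COP_hp = Q_cond / W
COP_hp = 154.3 / 59.9
COP_hp = 2.576

2.576


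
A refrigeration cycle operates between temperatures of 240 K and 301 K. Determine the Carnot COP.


dT = 301 - 240 = 61 K
COP_carnot = T_cold / dT = 240 / 61
COP_carnot = 3.934

3.934


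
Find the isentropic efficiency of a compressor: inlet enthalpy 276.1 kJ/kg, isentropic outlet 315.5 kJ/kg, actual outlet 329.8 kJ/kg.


dh_ideal = 315.5 - 276.1 = 39.4 kJ/kg
dh_actual = 329.8 - 276.1 = 53.7 kJ/kg
eta_s = dh_ideal / dh_actual = 39.4 / 53.7
eta_s = 0.7337

0.7337


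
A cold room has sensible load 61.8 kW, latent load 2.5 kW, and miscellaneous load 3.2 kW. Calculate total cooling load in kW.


Q_total = Q_s + Q_l + Q_misc
Q_total = 61.8 + 2.5 + 3.2
Q_total = 67.5 kW

67.5


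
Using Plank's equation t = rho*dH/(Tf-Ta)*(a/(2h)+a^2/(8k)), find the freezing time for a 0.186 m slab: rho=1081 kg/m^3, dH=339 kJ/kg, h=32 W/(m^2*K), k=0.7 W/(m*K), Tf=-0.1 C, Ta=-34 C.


dT = -0.1 - (-34) = 33.9 K
term1 = a/(2h) = 0.186/(2*32) = 0.00290625
term2 = a^2/(8k) = 0.186^2/(8*0.7) = 0.006177857143
t = rho*dH*1000/dT * (term1 + term2)
t = 1081*339*1000/33.9 * (0.00290625 + 0.006177857143)
t = 98199 s

98199


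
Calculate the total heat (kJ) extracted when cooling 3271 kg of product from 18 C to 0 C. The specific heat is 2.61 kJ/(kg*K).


dT = 18 - (0) = 18 K
Q = m * cp * dT = 3271 * 2.61 * 18
Q = 153672 kJ

153672


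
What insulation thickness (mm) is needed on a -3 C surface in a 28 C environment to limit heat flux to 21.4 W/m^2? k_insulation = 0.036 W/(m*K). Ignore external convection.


dT = 28 - (-3) = 31 K
thickness = k * dT / q_max * 1000
thickness = 0.036 * 31 / 21.4 * 1000
thickness = 52.1 mm

52.1


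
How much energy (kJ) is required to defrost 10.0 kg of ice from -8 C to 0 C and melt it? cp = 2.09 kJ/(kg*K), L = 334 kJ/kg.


Sensible heat = cp * dT = 2.09 * 8 = 16.72 kJ/kg
Total per kg = 16.72 + 334 = 350.72 kJ/kg
Q = m * total = 10.0 * 350.72
Q = 3507.2 kJ

3507.2


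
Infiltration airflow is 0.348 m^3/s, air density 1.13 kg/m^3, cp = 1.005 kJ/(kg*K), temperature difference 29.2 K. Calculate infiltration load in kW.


Q = V_dot * rho * cp * dT
Q = 0.348 * 1.13 * 1.005 * 29.2
Q = 11.54 kW

11.54


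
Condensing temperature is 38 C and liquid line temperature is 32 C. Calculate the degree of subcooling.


Subcooling = T_cond - T_liquid
Subcooling = 38 - 32
Subcooling = 6 K

6


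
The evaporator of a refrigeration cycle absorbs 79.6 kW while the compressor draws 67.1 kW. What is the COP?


COP = Q_evap / W
COP = 79.6 / 67.1
COP = 1.186

1.186


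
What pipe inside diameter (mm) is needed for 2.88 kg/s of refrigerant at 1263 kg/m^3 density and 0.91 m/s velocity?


A = m_dot / (rho * v) = 2.88 / (1263 * 0.91) = 0.002505807731 m^2
d = sqrt(4*A/pi) * 1000
d = 56.5 mm

56.5


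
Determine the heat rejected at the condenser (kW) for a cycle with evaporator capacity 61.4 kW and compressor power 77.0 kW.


Q_cond = Q_evap + W
Q_cond = 61.4 + 77.0
Q_cond = 138.4 kW

138.4
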